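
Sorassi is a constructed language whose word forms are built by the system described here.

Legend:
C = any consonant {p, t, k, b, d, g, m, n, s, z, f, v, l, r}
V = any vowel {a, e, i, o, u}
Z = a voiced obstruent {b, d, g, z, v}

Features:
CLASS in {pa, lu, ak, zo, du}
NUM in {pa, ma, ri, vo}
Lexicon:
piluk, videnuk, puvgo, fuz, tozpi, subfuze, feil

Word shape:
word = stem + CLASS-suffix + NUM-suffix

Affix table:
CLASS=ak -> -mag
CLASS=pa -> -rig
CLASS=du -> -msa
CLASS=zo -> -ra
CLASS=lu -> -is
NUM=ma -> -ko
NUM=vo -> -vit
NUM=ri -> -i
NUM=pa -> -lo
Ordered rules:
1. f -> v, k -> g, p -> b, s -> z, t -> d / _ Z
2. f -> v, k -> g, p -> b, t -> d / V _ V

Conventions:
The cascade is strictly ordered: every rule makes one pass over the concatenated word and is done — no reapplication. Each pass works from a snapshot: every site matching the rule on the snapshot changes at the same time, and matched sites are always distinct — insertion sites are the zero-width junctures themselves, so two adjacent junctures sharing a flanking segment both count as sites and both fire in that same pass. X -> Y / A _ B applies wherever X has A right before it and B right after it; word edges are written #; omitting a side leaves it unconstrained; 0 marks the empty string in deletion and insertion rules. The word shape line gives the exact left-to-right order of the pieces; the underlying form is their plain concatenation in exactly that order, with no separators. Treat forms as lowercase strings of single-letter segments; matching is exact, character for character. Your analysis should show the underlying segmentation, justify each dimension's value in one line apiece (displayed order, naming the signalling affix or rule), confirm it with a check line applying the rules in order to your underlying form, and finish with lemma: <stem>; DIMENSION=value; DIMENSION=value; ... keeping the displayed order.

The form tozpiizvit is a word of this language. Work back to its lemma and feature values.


underlying: tozpi-is-vit
CLASS=lu - signalled by the affix -is
NUM=vo - signalled by the affix -vit
check: tozpiisvit -> tozpiizvit -> tozpiizvit
lemma: tozpi; CLASS=lu; NUM=vo


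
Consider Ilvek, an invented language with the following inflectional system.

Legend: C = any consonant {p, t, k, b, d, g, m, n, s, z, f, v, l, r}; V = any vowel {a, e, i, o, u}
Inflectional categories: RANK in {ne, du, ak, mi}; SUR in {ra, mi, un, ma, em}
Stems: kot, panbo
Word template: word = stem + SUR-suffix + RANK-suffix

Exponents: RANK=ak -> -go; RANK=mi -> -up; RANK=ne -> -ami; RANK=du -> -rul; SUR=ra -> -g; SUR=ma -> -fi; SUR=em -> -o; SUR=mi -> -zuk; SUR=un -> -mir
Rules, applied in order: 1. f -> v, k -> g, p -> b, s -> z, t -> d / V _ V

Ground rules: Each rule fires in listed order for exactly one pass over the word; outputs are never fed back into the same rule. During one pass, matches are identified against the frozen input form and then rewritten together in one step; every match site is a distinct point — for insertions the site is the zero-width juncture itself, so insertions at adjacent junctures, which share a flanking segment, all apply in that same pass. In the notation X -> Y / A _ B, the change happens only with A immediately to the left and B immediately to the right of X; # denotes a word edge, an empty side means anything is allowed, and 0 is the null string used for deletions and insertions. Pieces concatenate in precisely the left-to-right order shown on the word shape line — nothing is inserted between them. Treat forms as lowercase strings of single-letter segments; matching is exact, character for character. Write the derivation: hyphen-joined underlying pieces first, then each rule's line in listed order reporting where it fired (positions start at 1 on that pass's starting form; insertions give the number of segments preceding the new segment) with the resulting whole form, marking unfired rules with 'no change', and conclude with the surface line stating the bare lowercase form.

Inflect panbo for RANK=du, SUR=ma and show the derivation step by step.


underlying: panbo-fi-rul
1. f -> v, k -> g, p -> b, s -> z, t -> d / V _ V: fires at position(s) 6: panbovirul
surface: panbovirul


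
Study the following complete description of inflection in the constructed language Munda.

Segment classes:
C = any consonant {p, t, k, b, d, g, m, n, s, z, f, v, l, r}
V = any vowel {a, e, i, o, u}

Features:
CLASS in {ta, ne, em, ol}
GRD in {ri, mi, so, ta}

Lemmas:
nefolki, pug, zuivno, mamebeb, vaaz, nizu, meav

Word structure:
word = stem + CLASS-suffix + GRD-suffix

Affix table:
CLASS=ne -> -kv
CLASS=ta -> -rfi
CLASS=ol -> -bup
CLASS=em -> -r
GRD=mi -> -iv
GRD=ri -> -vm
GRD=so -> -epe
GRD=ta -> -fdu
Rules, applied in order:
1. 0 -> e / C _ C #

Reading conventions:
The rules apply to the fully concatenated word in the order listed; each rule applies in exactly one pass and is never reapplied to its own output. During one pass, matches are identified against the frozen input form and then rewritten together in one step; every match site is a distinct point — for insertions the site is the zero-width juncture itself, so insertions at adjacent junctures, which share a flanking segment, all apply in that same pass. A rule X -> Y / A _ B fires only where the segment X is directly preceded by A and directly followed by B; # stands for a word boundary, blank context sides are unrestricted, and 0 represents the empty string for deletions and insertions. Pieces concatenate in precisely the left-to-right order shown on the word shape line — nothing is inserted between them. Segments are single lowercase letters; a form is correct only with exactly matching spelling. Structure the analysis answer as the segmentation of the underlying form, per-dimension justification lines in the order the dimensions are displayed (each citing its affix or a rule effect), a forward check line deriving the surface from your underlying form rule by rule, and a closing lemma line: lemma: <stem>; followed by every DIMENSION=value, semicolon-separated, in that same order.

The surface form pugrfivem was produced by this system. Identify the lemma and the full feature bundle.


underlying: pug-rfi-vm
CLASS=ta - signalled by the affix -rfi
GRD=ri - signalled by the affix -vm
check: pugrfivm -> pugrfivem
lemma: pug; CLASS=ta; GRD=ri


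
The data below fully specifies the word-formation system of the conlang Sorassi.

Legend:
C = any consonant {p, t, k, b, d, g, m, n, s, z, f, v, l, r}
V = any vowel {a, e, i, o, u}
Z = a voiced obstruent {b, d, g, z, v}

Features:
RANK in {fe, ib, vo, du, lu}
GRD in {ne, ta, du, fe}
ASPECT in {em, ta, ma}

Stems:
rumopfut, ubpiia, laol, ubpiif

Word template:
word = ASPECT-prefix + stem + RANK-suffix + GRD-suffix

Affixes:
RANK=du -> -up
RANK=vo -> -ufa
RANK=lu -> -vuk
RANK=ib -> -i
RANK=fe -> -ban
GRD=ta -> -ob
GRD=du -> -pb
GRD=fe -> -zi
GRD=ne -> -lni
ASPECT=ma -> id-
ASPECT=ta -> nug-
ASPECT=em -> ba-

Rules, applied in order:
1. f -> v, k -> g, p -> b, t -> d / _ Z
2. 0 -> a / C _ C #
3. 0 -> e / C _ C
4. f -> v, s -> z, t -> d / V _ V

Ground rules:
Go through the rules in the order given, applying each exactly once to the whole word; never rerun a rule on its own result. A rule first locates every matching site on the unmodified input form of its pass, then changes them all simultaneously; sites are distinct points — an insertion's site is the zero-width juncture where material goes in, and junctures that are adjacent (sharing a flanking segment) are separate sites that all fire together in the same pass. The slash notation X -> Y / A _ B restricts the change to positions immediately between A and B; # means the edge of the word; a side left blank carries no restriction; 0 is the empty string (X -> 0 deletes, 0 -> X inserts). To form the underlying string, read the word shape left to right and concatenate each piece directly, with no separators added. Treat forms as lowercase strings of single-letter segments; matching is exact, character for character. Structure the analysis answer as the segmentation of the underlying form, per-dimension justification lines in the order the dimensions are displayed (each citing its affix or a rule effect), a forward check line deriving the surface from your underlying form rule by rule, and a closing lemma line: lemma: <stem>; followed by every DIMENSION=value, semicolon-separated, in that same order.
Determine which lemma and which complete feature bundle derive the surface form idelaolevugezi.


underlying: id-laol-vuk-zi
RANK=lu - signalled by the affix -vuk
GRD=fe - signalled by the affix -zi
ASPECT=ma - signalled by the affix id-
check: idlaolvukzi -> idlaolvugzi -> idlaolvugzi -> idelaolevugezi -> idelaolevugezi
lemma: laol; RANK=lu; GRD=fe; ASPECT=ma


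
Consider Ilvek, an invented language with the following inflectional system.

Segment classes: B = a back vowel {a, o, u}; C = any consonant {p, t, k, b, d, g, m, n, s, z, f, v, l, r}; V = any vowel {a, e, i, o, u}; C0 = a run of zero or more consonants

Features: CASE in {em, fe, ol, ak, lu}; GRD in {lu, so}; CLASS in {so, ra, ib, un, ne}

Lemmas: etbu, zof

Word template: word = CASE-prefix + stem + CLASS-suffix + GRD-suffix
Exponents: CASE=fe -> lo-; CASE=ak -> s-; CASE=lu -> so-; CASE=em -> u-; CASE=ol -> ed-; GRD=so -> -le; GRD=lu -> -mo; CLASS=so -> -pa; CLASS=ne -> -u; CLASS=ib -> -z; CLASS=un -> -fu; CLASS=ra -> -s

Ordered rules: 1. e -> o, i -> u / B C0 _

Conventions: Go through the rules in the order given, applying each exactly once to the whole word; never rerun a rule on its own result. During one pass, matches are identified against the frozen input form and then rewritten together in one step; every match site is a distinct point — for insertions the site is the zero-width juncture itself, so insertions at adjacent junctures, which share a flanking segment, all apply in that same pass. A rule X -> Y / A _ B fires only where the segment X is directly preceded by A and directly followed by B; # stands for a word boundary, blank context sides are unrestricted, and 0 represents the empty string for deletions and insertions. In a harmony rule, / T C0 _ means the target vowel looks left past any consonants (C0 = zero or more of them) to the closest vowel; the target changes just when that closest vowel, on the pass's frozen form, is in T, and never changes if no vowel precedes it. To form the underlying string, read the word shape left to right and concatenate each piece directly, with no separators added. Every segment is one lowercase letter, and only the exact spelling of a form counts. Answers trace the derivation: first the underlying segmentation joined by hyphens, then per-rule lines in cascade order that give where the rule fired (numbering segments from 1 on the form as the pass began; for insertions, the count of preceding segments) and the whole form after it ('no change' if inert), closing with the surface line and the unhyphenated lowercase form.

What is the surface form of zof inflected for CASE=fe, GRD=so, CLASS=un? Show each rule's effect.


underlying: lo-zof-fu-le
1. e -> o, i -> u / B C0 _: fires at position(s) 9: lozoffulo
surface: lozoffulo


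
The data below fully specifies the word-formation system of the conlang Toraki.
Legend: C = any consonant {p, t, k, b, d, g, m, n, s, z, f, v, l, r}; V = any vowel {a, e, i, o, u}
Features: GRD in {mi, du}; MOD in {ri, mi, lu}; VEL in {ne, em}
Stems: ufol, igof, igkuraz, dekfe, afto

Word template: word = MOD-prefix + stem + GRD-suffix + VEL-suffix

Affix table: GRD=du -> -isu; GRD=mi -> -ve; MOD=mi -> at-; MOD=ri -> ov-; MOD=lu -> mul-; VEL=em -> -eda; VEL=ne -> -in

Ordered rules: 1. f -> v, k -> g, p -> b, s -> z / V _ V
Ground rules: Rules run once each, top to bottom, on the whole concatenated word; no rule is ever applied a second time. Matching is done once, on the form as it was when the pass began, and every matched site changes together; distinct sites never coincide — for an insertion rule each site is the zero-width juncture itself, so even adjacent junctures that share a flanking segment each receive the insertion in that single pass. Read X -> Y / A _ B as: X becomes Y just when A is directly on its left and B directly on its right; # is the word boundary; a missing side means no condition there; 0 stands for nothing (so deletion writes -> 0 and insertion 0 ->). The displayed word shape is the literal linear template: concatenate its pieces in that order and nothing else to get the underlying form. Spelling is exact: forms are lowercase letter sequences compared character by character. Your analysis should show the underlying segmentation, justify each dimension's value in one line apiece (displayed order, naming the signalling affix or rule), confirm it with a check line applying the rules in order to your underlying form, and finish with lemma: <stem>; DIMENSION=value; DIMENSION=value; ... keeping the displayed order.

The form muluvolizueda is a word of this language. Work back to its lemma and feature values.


underlying: mul-ufol-isu-eda
GRD=du - signalled by the affix -isu
MOD=lu - signalled by the affix mul-
VEL=em - signalled by the affix -eda
check: mulufolisueda -> muluvolizueda
lemma: ufol; GRD=du; MOD=lu; VEL=em


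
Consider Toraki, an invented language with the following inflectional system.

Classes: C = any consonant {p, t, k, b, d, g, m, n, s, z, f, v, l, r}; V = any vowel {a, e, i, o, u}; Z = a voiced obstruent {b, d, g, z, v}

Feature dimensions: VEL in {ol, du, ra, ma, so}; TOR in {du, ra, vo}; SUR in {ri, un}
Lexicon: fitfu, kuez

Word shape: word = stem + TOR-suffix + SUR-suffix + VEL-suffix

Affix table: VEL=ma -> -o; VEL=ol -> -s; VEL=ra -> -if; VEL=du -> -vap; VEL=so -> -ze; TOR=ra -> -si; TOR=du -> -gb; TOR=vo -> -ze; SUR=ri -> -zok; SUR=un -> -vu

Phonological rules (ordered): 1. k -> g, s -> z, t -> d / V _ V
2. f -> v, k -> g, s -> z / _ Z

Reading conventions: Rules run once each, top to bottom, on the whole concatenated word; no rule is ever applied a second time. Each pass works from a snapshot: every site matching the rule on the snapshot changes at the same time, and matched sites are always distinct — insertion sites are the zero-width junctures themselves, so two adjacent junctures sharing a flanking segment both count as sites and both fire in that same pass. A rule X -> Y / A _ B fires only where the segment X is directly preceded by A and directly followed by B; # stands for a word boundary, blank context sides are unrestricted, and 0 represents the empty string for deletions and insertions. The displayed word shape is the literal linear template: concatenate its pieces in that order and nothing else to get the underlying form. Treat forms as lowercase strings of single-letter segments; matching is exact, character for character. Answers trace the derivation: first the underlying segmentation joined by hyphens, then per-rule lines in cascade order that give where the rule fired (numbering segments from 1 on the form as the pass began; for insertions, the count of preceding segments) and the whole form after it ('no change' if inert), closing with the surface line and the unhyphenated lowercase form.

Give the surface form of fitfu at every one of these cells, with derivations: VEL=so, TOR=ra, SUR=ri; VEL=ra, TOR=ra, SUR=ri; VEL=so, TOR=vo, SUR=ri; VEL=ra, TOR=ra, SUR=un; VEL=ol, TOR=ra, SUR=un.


cell VEL=so, TOR=ra, SUR=ri:
underlying: fitfu-si-zok-ze
1. k -> g, s -> z, t -> d / V _ V: fires at position(s) 6: fitfuzizokze
2. f -> v, k -> g, s -> z / _ Z: fires at position(s) 10: fitfuzizogze
surface: fitfuzizogze

cell VEL=ra, TOR=ra, SUR=ri:
underlying: fitfu-si-zok-if
1. k -> g, s -> z, t -> d / V _ V: fires at position(s) 6, 10: fitfuzizogif
2. f -> v, k -> g, s -> z / _ Z: no change
surface: fitfuzizogif

cell VEL=so, TOR=vo, SUR=ri:
underlying: fitfu-ze-zok-ze
1. k -> g, s -> z, t -> d / V _ V: no change
2. f -> v, k -> g, s -> z / _ Z: fires at position(s) 10: fitfuzezogze
surface: fitfuzezogze

cell VEL=ra, TOR=ra, SUR=un:
underlying: fitfu-si-vu-if
1. k -> g, s -> z, t -> d / V _ V: fires at position(s) 6: fitfuzivuif
2. f -> v, k -> g, s -> z / _ Z: no change
surface: fitfuzivuif

cell VEL=ol, TOR=ra, SUR=un:
underlying: fitfu-si-vu-s
1. k -> g, s -> z, t -> d / V _ V: fires at position(s) 6: fitfuzivus
2. f -> v, k -> g, s -> z / _ Z: no change
surface: fitfuzivus


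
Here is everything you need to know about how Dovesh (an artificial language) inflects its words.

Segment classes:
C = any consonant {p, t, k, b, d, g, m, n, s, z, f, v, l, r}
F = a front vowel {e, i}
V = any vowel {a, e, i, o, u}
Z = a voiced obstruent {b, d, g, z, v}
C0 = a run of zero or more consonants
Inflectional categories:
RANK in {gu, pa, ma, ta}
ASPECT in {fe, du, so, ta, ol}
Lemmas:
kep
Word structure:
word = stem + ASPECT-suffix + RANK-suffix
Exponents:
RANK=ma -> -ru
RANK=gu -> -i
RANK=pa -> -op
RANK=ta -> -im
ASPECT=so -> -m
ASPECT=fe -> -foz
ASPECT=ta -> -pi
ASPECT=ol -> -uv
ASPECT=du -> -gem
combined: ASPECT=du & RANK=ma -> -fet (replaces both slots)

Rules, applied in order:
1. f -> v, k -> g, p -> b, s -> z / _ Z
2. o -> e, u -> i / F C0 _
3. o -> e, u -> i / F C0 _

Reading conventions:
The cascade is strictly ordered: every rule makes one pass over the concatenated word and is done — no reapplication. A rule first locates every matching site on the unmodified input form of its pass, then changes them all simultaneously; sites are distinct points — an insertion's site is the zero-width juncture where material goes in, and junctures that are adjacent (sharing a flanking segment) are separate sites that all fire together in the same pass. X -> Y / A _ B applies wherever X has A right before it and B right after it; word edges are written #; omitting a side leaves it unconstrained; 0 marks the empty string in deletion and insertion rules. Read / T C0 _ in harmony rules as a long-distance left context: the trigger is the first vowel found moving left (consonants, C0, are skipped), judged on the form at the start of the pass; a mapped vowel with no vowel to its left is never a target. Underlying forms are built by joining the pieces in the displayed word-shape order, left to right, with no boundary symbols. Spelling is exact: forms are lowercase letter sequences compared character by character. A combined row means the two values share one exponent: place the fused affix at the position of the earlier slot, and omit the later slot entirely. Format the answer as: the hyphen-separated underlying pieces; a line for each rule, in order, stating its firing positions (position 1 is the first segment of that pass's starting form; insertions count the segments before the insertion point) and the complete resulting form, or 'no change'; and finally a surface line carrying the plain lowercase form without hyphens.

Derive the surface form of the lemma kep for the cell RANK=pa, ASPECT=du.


underlying: kep-gem-op
1. f -> v, k -> g, p -> b, s -> z / _ Z: fires at position(s) 3: kebgemop
2. o -> e, u -> i / F C0 _: fires at position(s) 7: kebgemep
3. o -> e, u -> i / F C0 _: no change
surface: kebgemep


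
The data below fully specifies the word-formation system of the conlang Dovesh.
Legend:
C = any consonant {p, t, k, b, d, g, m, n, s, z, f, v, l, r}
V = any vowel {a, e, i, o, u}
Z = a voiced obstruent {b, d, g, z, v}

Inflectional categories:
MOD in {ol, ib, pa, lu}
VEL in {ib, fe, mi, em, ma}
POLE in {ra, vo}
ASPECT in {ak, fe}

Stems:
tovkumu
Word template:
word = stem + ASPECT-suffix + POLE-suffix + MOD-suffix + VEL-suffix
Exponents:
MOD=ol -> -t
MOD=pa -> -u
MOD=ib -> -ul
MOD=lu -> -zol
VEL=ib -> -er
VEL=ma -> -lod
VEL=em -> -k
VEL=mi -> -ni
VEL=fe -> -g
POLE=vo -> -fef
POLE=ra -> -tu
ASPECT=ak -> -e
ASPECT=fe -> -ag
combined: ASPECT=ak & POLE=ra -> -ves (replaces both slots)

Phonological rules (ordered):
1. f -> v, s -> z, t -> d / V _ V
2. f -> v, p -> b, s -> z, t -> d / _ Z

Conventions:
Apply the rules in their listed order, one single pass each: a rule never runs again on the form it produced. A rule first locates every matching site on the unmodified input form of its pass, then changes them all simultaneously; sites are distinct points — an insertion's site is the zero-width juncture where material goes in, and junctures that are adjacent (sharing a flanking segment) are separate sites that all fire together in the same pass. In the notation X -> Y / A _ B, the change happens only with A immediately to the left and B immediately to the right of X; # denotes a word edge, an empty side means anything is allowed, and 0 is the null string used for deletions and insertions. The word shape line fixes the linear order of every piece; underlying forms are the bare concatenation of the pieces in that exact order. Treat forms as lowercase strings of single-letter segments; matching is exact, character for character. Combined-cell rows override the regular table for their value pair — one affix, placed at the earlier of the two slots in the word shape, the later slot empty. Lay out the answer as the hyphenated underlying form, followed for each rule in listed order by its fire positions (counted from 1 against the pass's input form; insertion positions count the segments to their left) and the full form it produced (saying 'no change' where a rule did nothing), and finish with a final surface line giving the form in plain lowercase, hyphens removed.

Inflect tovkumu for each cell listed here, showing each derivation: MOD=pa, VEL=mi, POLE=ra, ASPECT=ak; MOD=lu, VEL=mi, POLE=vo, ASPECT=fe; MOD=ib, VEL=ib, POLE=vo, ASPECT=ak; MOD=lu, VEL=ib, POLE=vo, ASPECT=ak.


cell MOD=pa, VEL=mi, POLE=ra, ASPECT=ak:
underlying: tovkumu-ves-u-ni
1. f -> v, s -> z, t -> d / V _ V: fires at position(s) 10: tovkumuvezuni
2. f -> v, p -> b, s -> z, t -> d / _ Z: no change
surface: tovkumuvezuni

cell MOD=lu, VEL=mi, POLE=vo, ASPECT=fe:
underlying: tovkumu-ag-fef-zol-ni
1. f -> v, s -> z, t -> d / V _ V: no change
2. f -> v, p -> b, s -> z, t -> d / _ Z: fires at position(s) 12: tovkumuagfevzolni
surface: tovkumuagfevzolni

cell MOD=ib, VEL=ib, POLE=vo, ASPECT=ak:
underlying: tovkumu-e-fef-ul-er
1. f -> v, s -> z, t -> d / V _ V: fires at position(s) 9, 11: tovkumuevevuler
2. f -> v, p -> b, s -> z, t -> d / _ Z: no change
surface: tovkumuevevuler

cell MOD=lu, VEL=ib, POLE=vo, ASPECT=ak:
underlying: tovkumu-e-fef-zol-er
1. f -> v, s -> z, t -> d / V _ V: fires at position(s) 9: tovkumuevefzoler
2. f -> v, p -> b, s -> z, t -> d / _ Z: fires at position(s) 11: tovkumuevevzoler
surface: tovkumuevevzoler


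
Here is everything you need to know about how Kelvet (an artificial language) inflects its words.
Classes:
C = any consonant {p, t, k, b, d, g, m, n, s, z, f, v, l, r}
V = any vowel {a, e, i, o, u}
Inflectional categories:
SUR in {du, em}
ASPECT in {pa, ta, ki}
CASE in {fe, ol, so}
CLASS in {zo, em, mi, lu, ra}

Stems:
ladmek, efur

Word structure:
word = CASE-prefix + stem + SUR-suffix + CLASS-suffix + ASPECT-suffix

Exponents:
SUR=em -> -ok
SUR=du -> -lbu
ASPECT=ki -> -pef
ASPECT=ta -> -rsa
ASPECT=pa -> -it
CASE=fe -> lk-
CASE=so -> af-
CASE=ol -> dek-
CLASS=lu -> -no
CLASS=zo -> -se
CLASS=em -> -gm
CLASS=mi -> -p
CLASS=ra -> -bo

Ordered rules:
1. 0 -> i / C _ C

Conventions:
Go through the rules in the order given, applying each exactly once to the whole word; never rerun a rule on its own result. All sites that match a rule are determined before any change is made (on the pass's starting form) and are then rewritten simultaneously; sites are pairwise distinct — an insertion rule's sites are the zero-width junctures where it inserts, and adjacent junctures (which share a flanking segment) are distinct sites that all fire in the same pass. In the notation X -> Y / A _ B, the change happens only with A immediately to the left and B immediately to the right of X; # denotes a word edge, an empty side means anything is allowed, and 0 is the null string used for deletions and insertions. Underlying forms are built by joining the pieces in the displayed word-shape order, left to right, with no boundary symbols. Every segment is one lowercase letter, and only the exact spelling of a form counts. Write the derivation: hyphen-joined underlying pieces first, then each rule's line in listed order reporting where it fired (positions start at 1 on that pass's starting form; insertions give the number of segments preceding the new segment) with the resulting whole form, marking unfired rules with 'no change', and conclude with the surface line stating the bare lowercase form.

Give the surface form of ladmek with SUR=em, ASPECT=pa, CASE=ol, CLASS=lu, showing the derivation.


underlying: dek-ladmek-ok-no-it
1. 0 -> i / C _ C: inserts after position(s) 3, 6, 11: dekiladimekokinoit
surface: dekiladimekokinoit


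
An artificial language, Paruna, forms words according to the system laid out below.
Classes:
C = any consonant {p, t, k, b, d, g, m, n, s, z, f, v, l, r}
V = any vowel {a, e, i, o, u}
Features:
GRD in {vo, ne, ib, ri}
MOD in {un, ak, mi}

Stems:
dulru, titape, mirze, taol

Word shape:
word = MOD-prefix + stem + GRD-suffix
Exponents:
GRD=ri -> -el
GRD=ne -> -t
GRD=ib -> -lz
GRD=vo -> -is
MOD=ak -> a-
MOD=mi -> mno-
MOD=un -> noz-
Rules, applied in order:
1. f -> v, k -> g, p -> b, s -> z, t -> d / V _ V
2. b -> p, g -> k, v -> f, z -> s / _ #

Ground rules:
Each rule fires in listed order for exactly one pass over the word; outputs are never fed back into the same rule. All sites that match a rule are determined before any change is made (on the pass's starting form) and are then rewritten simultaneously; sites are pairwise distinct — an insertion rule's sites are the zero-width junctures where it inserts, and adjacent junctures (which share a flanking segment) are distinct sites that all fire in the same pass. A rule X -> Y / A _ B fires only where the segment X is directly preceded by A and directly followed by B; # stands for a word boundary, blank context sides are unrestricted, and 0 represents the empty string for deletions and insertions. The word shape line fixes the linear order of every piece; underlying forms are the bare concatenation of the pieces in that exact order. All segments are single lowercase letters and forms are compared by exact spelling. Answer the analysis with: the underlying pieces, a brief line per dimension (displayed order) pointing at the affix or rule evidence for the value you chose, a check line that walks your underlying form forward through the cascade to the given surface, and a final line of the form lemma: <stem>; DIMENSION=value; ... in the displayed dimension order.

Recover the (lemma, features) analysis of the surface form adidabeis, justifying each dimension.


underlying: a-titape-is
GRD=vo - signalled by the affix -is
MOD=ak - signalled by the affix a-
check: atitapeis -> adidabeis -> adidabeis
lemma: titape; GRD=vo; MOD=ak


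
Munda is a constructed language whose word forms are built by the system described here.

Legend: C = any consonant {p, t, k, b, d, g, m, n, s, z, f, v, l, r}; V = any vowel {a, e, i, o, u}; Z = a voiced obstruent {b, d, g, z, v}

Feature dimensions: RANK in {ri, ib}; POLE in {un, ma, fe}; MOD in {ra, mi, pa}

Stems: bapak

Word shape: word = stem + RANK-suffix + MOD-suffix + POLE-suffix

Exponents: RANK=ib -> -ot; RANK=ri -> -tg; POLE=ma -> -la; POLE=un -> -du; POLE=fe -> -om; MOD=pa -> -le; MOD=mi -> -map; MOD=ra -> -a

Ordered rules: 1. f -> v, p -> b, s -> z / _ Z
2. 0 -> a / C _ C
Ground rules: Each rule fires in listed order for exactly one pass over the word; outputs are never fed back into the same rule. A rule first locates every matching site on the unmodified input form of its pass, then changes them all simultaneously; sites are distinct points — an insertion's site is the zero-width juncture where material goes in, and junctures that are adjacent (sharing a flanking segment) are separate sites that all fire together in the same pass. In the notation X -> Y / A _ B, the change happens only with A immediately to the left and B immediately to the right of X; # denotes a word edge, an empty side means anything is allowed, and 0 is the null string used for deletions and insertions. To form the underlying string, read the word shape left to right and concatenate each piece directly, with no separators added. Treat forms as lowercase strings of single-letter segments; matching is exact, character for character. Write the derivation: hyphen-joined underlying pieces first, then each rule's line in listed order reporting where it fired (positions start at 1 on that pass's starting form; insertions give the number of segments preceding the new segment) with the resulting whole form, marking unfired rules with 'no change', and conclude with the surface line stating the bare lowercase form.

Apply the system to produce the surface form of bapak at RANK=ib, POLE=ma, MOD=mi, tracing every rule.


underlying: bapak-ot-map-la
1. f -> v, p -> b, s -> z / _ Z: no change
2. 0 -> a / C _ C: inserts after position(s) 7, 10: bapakotamapala
surface: bapakotamapala


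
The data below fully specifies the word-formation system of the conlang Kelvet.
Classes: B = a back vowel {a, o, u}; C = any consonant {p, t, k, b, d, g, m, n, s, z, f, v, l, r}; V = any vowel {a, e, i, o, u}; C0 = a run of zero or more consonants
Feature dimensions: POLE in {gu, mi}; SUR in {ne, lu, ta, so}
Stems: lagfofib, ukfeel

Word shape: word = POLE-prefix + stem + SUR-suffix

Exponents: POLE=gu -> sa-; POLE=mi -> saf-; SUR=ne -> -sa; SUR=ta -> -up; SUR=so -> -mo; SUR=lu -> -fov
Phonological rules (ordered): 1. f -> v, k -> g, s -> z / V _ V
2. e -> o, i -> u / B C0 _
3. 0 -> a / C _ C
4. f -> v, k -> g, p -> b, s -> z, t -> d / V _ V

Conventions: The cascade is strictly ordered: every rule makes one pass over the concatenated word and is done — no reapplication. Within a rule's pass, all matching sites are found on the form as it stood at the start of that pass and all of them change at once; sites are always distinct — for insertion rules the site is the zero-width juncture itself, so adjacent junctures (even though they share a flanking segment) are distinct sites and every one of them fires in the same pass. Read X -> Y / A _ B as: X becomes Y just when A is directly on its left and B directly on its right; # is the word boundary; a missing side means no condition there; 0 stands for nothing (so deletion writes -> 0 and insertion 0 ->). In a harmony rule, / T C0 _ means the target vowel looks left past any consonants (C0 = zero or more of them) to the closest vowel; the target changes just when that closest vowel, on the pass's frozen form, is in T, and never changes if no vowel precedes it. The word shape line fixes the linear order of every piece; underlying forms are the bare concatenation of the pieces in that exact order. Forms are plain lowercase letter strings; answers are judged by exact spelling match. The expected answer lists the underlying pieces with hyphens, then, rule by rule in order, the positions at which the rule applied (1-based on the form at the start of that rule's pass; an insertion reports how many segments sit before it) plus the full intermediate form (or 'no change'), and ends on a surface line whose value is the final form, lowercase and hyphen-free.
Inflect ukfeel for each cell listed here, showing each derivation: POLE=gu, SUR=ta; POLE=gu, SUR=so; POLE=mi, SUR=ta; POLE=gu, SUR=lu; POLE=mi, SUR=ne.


cell POLE=gu, SUR=ta:
underlying: sa-ukfeel-up
1. f -> v, k -> g, s -> z / V _ V: no change
2. e -> o, i -> u / B C0 _: fires at position(s) 6: saukfoelup
3. 0 -> a / C _ C: inserts after position(s) 4: saukafoelup
4. f -> v, k -> g, p -> b, s -> z, t -> d / V _ V: fires at position(s) 4, 6: saugavoelup
surface: saugavoelup

cell POLE=gu, SUR=so:
underlying: sa-ukfeel-mo
1. f -> v, k -> g, s -> z / V _ V: no change
2. e -> o, i -> u / B C0 _: fires at position(s) 6: saukfoelmo
3. 0 -> a / C _ C: inserts after position(s) 4, 8: saukafoelamo
4. f -> v, k -> g, p -> b, s -> z, t -> d / V _ V: fires at position(s) 4, 6: saugavoelamo
surface: saugavoelamo

cell POLE=mi, SUR=ta:
underlying: saf-ukfeel-up
1. f -> v, k -> g, s -> z / V _ V: fires at position(s) 3: savukfeelup
2. e -> o, i -> u / B C0 _: fires at position(s) 7: savukfoelup
3. 0 -> a / C _ C: inserts after position(s) 5: savukafoelup
4. f -> v, k -> g, p -> b, s -> z, t -> d / V _ V: fires at position(s) 5, 7: savugavoelup
surface: savugavoelup

cell POLE=gu, SUR=lu:
underlying: sa-ukfeel-fov
1. f -> v, k -> g, s -> z / V _ V: no change
2. e -> o, i -> u / B C0 _: fires at position(s) 6: saukfoelfov
3. 0 -> a / C _ C: inserts after position(s) 4, 8: saukafoelafov
4. f -> v, k -> g, p -> b, s -> z, t -> d / V _ V: fires at position(s) 4, 6, 11: saugavoelavov
surface: saugavoelavov

cell POLE=mi, SUR=ne:
underlying: saf-ukfeel-sa
1. f -> v, k -> g, s -> z / V _ V: fires at position(s) 3: savukfeelsa
2. e -> o, i -> u / B C0 _: fires at position(s) 7: savukfoelsa
3. 0 -> a / C _ C: inserts after position(s) 5, 9: savukafoelasa
4. f -> v, k -> g, p -> b, s -> z, t -> d / V _ V: fires at position(s) 5, 7, 12: savugavoelaza
surface: savugavoelaza


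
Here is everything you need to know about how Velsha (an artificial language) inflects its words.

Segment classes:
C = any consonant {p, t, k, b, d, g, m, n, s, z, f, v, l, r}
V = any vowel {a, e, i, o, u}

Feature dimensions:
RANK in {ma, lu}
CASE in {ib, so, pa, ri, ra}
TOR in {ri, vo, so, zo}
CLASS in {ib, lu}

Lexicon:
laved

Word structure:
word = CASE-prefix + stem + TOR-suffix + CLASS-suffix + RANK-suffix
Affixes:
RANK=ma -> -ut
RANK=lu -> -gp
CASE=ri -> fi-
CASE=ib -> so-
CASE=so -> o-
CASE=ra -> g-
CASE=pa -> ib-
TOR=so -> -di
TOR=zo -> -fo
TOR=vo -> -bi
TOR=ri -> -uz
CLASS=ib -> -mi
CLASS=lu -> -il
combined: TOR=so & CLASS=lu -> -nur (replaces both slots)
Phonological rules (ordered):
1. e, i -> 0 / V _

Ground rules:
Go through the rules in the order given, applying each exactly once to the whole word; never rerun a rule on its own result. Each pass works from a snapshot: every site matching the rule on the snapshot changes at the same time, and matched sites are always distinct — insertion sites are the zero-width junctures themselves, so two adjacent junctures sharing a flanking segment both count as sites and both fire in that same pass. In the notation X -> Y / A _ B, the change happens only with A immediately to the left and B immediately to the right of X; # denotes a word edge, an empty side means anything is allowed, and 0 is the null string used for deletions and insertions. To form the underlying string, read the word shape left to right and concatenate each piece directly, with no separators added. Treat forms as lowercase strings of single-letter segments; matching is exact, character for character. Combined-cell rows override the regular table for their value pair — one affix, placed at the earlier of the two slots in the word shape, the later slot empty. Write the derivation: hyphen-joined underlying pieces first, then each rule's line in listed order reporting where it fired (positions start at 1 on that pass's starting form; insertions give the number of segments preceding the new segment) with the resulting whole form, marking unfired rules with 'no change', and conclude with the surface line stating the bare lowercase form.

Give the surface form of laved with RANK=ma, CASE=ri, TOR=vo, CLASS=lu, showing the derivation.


underlying: fi-laved-bi-il-ut
1. e, i -> 0 / V _: fires at position(s) 10: filavedbilut
surface: filavedbilut


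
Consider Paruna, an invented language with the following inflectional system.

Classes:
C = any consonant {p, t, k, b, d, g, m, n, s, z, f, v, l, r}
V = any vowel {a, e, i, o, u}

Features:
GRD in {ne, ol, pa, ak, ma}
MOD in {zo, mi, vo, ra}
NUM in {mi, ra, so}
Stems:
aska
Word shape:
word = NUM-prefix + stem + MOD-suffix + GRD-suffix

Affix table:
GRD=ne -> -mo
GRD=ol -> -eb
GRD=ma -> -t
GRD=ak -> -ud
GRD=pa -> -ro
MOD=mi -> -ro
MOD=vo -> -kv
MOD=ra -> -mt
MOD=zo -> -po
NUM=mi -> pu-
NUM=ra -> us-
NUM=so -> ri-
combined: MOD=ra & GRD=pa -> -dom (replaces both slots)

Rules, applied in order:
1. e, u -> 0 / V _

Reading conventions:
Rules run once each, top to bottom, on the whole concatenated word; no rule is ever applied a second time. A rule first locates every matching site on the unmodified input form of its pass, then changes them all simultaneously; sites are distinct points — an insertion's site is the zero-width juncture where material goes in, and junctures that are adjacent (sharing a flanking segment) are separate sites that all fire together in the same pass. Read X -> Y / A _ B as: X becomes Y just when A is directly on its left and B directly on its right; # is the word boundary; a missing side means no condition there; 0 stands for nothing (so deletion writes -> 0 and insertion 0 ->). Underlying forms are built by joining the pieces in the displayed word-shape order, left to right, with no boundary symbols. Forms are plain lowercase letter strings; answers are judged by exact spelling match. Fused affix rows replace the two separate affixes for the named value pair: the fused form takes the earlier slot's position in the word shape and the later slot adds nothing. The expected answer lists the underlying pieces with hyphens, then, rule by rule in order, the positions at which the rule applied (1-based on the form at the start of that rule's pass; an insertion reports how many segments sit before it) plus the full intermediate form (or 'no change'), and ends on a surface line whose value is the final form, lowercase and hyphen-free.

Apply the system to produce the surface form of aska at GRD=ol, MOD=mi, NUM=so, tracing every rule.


underlying: ri-aska-ro-eb
1. e, u -> 0 / V _: fires at position(s) 9: riaskarob
surface: riaskarob


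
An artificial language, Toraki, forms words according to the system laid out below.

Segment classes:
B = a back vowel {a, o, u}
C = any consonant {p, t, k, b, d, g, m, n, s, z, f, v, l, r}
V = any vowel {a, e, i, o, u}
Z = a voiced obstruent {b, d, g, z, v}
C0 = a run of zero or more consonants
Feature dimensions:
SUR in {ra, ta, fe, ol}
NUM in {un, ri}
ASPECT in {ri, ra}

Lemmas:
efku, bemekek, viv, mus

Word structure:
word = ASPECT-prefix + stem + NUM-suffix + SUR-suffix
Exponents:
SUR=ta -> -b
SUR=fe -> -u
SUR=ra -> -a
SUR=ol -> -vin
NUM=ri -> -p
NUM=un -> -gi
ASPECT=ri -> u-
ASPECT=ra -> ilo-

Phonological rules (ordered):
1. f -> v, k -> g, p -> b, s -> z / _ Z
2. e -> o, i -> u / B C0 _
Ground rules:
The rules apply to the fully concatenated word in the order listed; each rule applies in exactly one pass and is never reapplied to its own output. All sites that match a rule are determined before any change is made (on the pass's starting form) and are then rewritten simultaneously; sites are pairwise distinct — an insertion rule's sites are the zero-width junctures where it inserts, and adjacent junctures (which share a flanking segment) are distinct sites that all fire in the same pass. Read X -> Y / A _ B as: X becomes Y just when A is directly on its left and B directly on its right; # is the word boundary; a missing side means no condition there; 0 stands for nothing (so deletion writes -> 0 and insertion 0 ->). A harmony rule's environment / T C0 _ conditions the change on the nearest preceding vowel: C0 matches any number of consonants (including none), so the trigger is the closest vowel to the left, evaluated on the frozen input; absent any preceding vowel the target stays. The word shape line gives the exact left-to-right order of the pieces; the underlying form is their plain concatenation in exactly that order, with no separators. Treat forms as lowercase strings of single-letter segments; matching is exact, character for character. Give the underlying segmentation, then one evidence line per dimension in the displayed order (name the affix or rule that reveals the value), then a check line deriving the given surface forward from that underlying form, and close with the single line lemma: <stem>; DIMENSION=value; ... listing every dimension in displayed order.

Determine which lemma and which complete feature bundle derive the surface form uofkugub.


underlying: u-efku-gi-b
SUR=ta - signalled by the affix -b
NUM=un - signalled by the affix -gi
ASPECT=ri - signalled by the affix u-
check: uefkugib -> uefkugib -> uofkugub
lemma: efku; SUR=ta; NUM=un; ASPECT=ri


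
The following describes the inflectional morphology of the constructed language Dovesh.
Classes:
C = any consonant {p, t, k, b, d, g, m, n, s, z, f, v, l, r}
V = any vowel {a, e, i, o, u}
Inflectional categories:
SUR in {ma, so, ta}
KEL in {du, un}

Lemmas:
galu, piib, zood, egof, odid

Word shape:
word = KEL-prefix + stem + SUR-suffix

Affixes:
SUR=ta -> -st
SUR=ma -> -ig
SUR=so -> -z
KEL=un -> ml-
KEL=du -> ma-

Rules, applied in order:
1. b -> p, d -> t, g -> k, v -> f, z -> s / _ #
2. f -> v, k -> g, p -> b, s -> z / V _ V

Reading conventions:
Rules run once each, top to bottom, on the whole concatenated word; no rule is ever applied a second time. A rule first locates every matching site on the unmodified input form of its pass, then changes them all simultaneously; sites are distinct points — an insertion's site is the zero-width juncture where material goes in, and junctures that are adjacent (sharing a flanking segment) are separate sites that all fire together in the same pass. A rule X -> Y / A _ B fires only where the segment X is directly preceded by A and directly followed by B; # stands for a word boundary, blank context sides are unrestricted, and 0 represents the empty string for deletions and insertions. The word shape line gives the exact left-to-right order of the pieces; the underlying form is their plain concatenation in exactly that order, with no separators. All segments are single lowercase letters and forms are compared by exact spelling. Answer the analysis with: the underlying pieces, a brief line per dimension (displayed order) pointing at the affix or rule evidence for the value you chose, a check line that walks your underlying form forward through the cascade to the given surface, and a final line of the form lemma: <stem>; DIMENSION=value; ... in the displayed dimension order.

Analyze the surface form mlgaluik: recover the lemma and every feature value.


underlying: ml-galu-ig
SUR=ma - signalled by the affix -ig
KEL=un - signalled by the affix ml-
check: mlgaluig -> mlgaluik -> mlgaluik
lemma: galu; SUR=ma; KEL=un
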